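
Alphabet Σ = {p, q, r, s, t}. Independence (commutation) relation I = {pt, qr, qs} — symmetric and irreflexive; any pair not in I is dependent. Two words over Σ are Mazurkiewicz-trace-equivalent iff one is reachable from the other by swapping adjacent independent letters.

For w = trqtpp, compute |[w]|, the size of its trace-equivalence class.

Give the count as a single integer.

6

#0=t has no predecessor
#1=r depends on [0:t]
#2=q depends on [0:t]
#3=t depends on [1:r, 2:q]
#4=p depends on [1:r, 2:q]
#5=p depends on [4:p]
sources: [0:t]
N(rest) = Σ N(rest − s) over sources s of rest; N(one piece) = 1:
  size 1 → [3]=1  [5]=1
  size 2 → [3,5]=2  [4,5]=1
  size 3 → [3,4,5]=3
  size 4 → [1,3,4,5]=3  [2,3,4,5]=3
  first=0(t) contributes 6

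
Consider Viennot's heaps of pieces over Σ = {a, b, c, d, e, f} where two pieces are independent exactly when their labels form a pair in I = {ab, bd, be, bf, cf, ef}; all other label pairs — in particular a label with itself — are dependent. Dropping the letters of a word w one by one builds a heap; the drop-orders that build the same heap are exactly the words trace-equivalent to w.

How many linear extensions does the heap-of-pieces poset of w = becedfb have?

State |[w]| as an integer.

8

drop 0:b onto floor
drop 1:e onto floor
drop 2:c onto {0:b, 1:e}
drop 3:e onto {2:c}
drop 4:d onto {3:e}
drop 5:f onto {4:d}
drop 6:b onto {2:c}
ground layer = {0:b, 1:e}
drop-orders for the pieces not yet dropped (sum over which currently-grounded one goes next):
  1 to go: {5} 1  {6} 1
  2 to go: {4,5} 1  {5,6} 2
  3 to go: {3,4,5} 1  {4,5,6} 3
  4 to go: {3,4,5,6} 4
  5 to go: {2,3,4,5,6} 4
  if 0:b drops first: 4 orders
  if 1:e drops first: 4 orders
heap linearizations: 8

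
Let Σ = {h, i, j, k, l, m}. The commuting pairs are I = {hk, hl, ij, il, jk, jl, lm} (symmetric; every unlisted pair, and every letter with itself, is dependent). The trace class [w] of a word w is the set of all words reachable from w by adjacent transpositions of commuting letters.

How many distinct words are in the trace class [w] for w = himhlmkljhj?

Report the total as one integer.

drop 0:h onto floor
drop 1:i onto {0:h}
drop 2:m onto {1:i}
drop 3:h onto {2:m}
drop 4:l onto floor
drop 5:m onto {3:h}
drop 6:k onto {4:l, 5:m}
drop 7:l onto {6:k}
drop 8:j onto {5:m}
drop 9:h onto {8:j}
drop 10:j onto {9:h}
ground layer = {0:h, 4:l}
drop-orders for the pieces not yet dropped (sum over which currently-grounded one goes next):
  1 to go: {7} 1  {10} 1
  2 to go: {6,7} 1  {7,10} 2  {9,10} 1
  3 to go: {4,6,7} 1  {6,7,10} 3  {7,9,10} 3  {8,9,10} 1
  4 to go: {4,6,7,10} 4  {6,7,9,10} 6  {7,8,9,10} 4
  5 to go: {4,6,7,9,10} 10  {6,7,8,9,10} 10
  6 to go: {4,6,7,8,9,10} 20  {5,6,7,8,9,10} 10
  7 to go: {3,5,6,7,8,9,10} 10  {4,5,6,7,8,9,10} 30
  8 to go: {2,3,5,6,7,8,9,10} 10  {3,4,5,6,7,8,9,10} 40
  9 to go: {1,2,3,5,6,7,8,9,10} 10  {2,3,4,5,6,7,8,9,10} 50
  if 0:h drops first: 60 orders
  if 4:l drops first: 10 orders
heap linearizations: 70

70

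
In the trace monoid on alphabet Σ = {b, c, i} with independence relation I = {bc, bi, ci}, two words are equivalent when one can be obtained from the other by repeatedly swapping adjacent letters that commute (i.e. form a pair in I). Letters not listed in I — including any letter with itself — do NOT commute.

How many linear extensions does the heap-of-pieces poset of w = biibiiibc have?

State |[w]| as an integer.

504

drop 0:b onto floor
drop 1:i onto floor
drop 2:i onto {1:i}
drop 3:b onto {0:b}
drop 4:i onto {2:i}
drop 5:i onto {4:i}
drop 6:i onto {5:i}
drop 7:b onto {3:b}
drop 8:c onto floor
ground layer = {0:b, 1:i, 8:c}
drop-orders for the pieces not yet dropped (sum over which currently-grounded one goes next):
  1 to go: {6} 1  {7} 1  {8} 1
  2 to go: {3,7} 1  {5,6} 1  {6,7} 2  {6,8} 2  {7,8} 2
  3 to go: {0,3,7} 1  {3,6,7} 3  {3,7,8} 3  {4,5,6} 1  {5,6,7} 3  {5,6,8} 3  {6,7,8} 6
  4 to go: {0,3,6,7} 4  {0,3,7,8} 4  {2,4,5,6} 1  {3,5,6,7} 6  {3,6,7,8} 12  {4,5,6,7} 4  {4,5,6,8} 4  {5,6,7,8} 12
  5 to go: {0,3,5,6,7} 10  {0,3,6,7,8} 20  {1,2,4,5,6} 1  {2,4,5,6,7} 5  {2,4,5,6,8} 5  {3,4,5,6,7} 10  {3,5,6,7,8} 30  {4,5,6,7,8} 20
  6 to go: {0,3,4,5,6,7} 20  {0,3,5,6,7,8} 60  {1,2,4,5,6,7} 6  {1,2,4,5,6,8} 6  {2,3,4,5,6,7} 15  {2,4,5,6,7,8} 30  {3,4,5,6,7,8} 60
  7 to go: {0,2,3,4,5,6,7} 35  {0,3,4,5,6,7,8} 140  {1,2,3,4,5,6,7} 21  {1,2,4,5,6,7,8} 42  {2,3,4,5,6,7,8} 105
  if 0:b drops first: 168 orders
  if 1:i drops first: 280 orders
  if 8:c drops first: 56 orders
heap linearizations: 504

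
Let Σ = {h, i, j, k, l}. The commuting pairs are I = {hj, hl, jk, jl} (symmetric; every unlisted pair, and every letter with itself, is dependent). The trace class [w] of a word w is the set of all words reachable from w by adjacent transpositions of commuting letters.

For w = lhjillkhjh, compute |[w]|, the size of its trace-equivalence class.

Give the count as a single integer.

drop 0:l onto floor
drop 1:h onto floor
drop 2:j onto floor
drop 3:i onto {0:l, 1:h, 2:j}
drop 4:l onto {3:i}
drop 5:l onto {4:l}
drop 6:k onto {5:l}
drop 7:h onto {6:k}
drop 8:j onto {3:i}
drop 9:h onto {7:h}
ground layer = {0:l, 1:h, 2:j}
drop-orders for the pieces not yet dropped (sum over which currently-grounded one goes next):
  1 to go: {8} 1  {9} 1
  2 to go: {7,9} 1  {8,9} 2
  3 to go: {6,7,9} 1  {7,8,9} 3
  4 to go: {5,6,7,9} 1  {6,7,8,9} 4
  5 to go: {4,5,6,7,9} 1  {5,6,7,8,9} 5
  6 to go: {4,5,6,7,8,9} 6
  7 to go: {3,4,5,6,7,8,9} 6
  8 to go: {0,3,4,5,6,7,8,9} 6  {1,3,4,5,6,7,8,9} 6  {2,3,4,5,6,7,8,9} 6
  if 0:l drops first: 12 orders
  if 1:h drops first: 12 orders
  if 2:j drops first: 12 orders
heap linearizations: 36

36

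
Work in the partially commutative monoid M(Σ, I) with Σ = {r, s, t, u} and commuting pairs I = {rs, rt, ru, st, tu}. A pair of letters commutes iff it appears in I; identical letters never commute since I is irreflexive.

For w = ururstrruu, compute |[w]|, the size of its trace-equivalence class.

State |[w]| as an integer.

1260

drop 0:u onto floor
drop 1:r onto floor
drop 2:u onto {0:u}
drop 3:r onto {1:r}
drop 4:s onto {2:u}
drop 5:t onto floor
drop 6:r onto {3:r}
drop 7:r onto {6:r}
drop 8:u onto {4:s}
drop 9:u onto {8:u}
ground layer = {0:u, 1:r, 5:t}
drop-orders for the pieces not yet dropped (sum over which currently-grounded one goes next):
  1 to go: {5} 1  {7} 1  {9} 1
  2 to go: {5,7} 2  {5,9} 2  {6,7} 1  {7,9} 2  {8,9} 1
  3 to go: {3,6,7} 1  {4,8,9} 1  {5,6,7} 3  {5,7,9} 6  {5,8,9} 3  {6,7,9} 3  {7,8,9} 3
  4 to go: {1,3,6,7} 1  {2,4,8,9} 1  {3,5,6,7} 4  {3,6,7,9} 4  {4,5,8,9} 4  {4,7,8,9} 4  {5,6,7,9} 12  {5,7,8,9} 12  {6,7,8,9} 6
  5 to go: {0,2,4,8,9} 1  {1,3,5,6,7} 5  {1,3,6,7,9} 5  {2,4,5,8,9} 5  {2,4,7,8,9} 5  {3,5,6,7,9} 20  {3,6,7,8,9} 10  {4,5,7,8,9} 20  {4,6,7,8,9} 10  {5,6,7,8,9} 30
  6 to go: {0,2,4,5,8,9} 6  {0,2,4,7,8,9} 6  {1,3,5,6,7,9} 30  {1,3,6,7,8,9} 15  {2,4,5,7,8,9} 30  {2,4,6,7,8,9} 15  {3,4,6,7,8,9} 20  {3,5,6,7,8,9} 60  {4,5,6,7,8,9} 60
  7 to go: {0,2,4,5,7,8,9} 42  {0,2,4,6,7,8,9} 21  {1,3,4,6,7,8,9} 35  {1,3,5,6,7,8,9} 105  {2,3,4,6,7,8,9} 35  {2,4,5,6,7,8,9} 105  {3,4,5,6,7,8,9} 140
  8 to go: {0,2,3,4,6,7,8,9} 56  {0,2,4,5,6,7,8,9} 168  {1,2,3,4,6,7,8,9} 70  {1,3,4,5,6,7,8,9} 280  {2,3,4,5,6,7,8,9} 280
  if 0:u drops first: 630 orders
  if 1:r drops first: 504 orders
  if 5:t drops first: 126 orders
heap linearizations: 1260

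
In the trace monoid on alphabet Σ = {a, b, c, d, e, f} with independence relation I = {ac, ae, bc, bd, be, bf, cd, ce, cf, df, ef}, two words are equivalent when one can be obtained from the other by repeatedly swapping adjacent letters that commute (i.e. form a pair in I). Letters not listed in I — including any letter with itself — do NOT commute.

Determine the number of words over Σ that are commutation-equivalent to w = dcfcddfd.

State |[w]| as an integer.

420

drop 0:d onto floor
drop 1:c onto floor
drop 2:f onto floor
drop 3:c onto {1:c}
drop 4:d onto {0:d}
drop 5:d onto {4:d}
drop 6:f onto {2:f}
drop 7:d onto {5:d}
ground layer = {0:d, 1:c, 2:f}
drop-orders for the pieces not yet dropped (sum over which currently-grounded one goes next):
  1 to go: {3} 1  {6} 1  {7} 1
  2 to go: {1,3} 1  {2,6} 1  {3,6} 2  {3,7} 2  {5,7} 1  {6,7} 2
  3 to go: {1,3,6} 3  {1,3,7} 3  {2,3,6} 3  {2,6,7} 3  {3,5,7} 3  {3,6,7} 6  {4,5,7} 1  {5,6,7} 3
  4 to go: {0,4,5,7} 1  {1,2,3,6} 6  {1,3,5,7} 6  {1,3,6,7} 12  {2,3,6,7} 12  {2,5,6,7} 6  {3,4,5,7} 4  {3,5,6,7} 12  {4,5,6,7} 4
  5 to go: {0,3,4,5,7} 5  {0,4,5,6,7} 5  {1,2,3,6,7} 30  {1,3,4,5,7} 10  {1,3,5,6,7} 30  {2,3,5,6,7} 30  {2,4,5,6,7} 10  {3,4,5,6,7} 20
  6 to go: {0,1,3,4,5,7} 15  {0,2,4,5,6,7} 15  {0,3,4,5,6,7} 30  {1,2,3,5,6,7} 90  {1,3,4,5,6,7} 60  {2,3,4,5,6,7} 60
  if 0:d drops first: 210 orders
  if 1:c drops first: 105 orders
  if 2:f drops first: 105 orders
heap linearizations: 420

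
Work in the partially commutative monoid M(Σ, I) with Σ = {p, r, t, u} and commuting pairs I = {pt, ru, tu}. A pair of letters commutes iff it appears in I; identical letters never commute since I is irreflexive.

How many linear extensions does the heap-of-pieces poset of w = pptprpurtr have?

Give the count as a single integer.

16

0(p) covers ∅
1(p) covers 0:p
2(t) covers ∅
3(p) covers 1:p
4(r) covers 2:t, 3:p
5(p) covers 4:r
6(u) covers 5:p
7(r) covers 5:p
8(t) covers 7:r
9(r) covers 8:t
floor of heap: 0:p, 2:t
completions by unplaced set U, small U first (add the entries for U minus each lowest piece of U):
  |U|=1: {6}:1  {9}:1
  |U|=2: {6,9}:2  {8,9}:1
  |U|=3: {6,8,9}:3  {7,8,9}:1
  |U|=4: {6,7,8,9}:4
  |U|=5: {5,6,7,8,9}:4
  |U|=6: {4,5,6,7,8,9}:4
  |U|=7: {2,4,5,6,7,8,9}:4  {3,4,5,6,7,8,9}:4
  |U|=8: {1,3,4,5,6,7,8,9}:4  {2,3,4,5,6,7,8,9}:8
  start at 0(p): 12
  start at 2(t): 4
sum over floor = 16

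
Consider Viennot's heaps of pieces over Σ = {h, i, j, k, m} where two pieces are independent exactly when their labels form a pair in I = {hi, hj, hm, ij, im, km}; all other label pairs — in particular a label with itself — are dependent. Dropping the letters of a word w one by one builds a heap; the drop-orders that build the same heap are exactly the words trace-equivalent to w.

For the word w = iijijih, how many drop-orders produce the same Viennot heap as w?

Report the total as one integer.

0(i) covers ∅
1(i) covers 0:i
2(j) covers ∅
3(i) covers 1:i
4(j) covers 2:j
5(i) covers 3:i
6(h) covers ∅
floor of heap: 0:i, 2:j, 6:h
completions by unplaced set U, small U first (add the entries for U minus each lowest piece of U):
  |U|=1: {4}:1  {5}:1  {6}:1
  |U|=2: {2,4}:1  {3,5}:1  {4,5}:2  {4,6}:2  {5,6}:2
  |U|=3: {1,3,5}:1  {2,4,5}:3  {2,4,6}:3  {3,4,5}:3  {3,5,6}:3  {4,5,6}:6
  |U|=4: {0,1,3,5}:1  {1,3,4,5}:4  {1,3,5,6}:4  {2,3,4,5}:6  {2,4,5,6}:12  {3,4,5,6}:12
  |U|=5: {0,1,3,4,5}:5  {0,1,3,5,6}:5  {1,2,3,4,5}:10  {1,3,4,5,6}:20  {2,3,4,5,6}:30
  start at 0(i): 60
  start at 2(j): 30
  start at 6(h): 15
sum over floor = 105

105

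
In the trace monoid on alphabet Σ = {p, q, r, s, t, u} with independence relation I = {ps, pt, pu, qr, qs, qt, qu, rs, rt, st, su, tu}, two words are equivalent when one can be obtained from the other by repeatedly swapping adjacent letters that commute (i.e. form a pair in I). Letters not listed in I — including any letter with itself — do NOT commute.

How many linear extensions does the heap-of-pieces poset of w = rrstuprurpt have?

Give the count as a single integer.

990

drop 0:r onto floor
drop 1:r onto {0:r}
drop 2:s onto floor
drop 3:t onto floor
drop 4:u onto {1:r}
drop 5:p onto {1:r}
drop 6:r onto {4:u, 5:p}
drop 7:u onto {6:r}
drop 8:r onto {7:u}
drop 9:p onto {8:r}
drop 10:t onto {3:t}
ground layer = {0:r, 2:s, 3:t}
drop-orders for the pieces not yet dropped (sum over which currently-grounded one goes next):
  1 to go: {2} 1  {9} 1  {10} 1
  2 to go: {2,9} 2  {2,10} 2  {3,10} 1  {8,9} 1  {9,10} 2
  3 to go: {2,3,10} 3  {2,8,9} 3  {2,9,10} 6  {3,9,10} 3  {7,8,9} 1  {8,9,10} 3
  4 to go: {2,3,9,10} 12  {2,7,8,9} 4  {2,8,9,10} 12  {3,8,9,10} 6  {6,7,8,9} 1  {7,8,9,10} 4
  5 to go: {2,3,8,9,10} 30  {2,6,7,8,9} 5  {2,7,8,9,10} 20  {3,7,8,9,10} 10  {4,6,7,8,9} 1  {5,6,7,8,9} 1  {6,7,8,9,10} 5
  6 to go: {2,3,7,8,9,10} 60  {2,4,6,7,8,9} 6  {2,5,6,7,8,9} 6  {2,6,7,8,9,10} 30  {3,6,7,8,9,10} 15  {4,5,6,7,8,9} 2  {4,6,7,8,9,10} 6  {5,6,7,8,9,10} 6
  7 to go: {1,4,5,6,7,8,9} 2  {2,3,6,7,8,9,10} 105  {2,4,5,6,7,8,9} 14  {2,4,6,7,8,9,10} 42  {2,5,6,7,8,9,10} 42  {3,4,6,7,8,9,10} 21  {3,5,6,7,8,9,10} 21  {4,5,6,7,8,9,10} 14
  8 to go: {0,1,4,5,6,7,8,9} 2  {1,2,4,5,6,7,8,9} 16  {1,4,5,6,7,8,9,10} 16  {2,3,4,6,7,8,9,10} 168  {2,3,5,6,7,8,9,10} 168  {2,4,5,6,7,8,9,10} 112  {3,4,5,6,7,8,9,10} 56
  9 to go: {0,1,2,4,5,6,7,8,9} 18  {0,1,4,5,6,7,8,9,10} 18  {1,2,4,5,6,7,8,9,10} 144  {1,3,4,5,6,7,8,9,10} 72  {2,3,4,5,6,7,8,9,10} 504
  if 0:r drops first: 720 orders
  if 2:s drops first: 90 orders
  if 3:t drops first: 180 orders
heap linearizations: 990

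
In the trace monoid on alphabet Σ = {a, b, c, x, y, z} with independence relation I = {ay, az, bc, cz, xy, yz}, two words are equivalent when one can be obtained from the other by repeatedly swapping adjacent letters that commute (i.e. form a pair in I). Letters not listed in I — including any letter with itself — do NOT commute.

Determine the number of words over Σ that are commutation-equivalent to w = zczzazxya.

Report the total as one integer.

100

piece 0:z — minimal
piece 1:c — minimal
piece 2:z rests on {0:z}
piece 3:z rests on {2:z}
piece 4:a rests on {1:c}
piece 5:z rests on {3:z}
piece 6:x rests on {4:a, 5:z}
piece 7:y rests on {1:c}
piece 8:a rests on {6:x}
minimal pieces: {0:z, 1:c}
ways to finish when only these pieces remain (= sum over removing one remaining piece with nothing left below it):
  1 left: {7}→1  {8}→1
  2 left: {6,8}→1  {7,8}→2
  3 left: {4,6,8}→1  {5,6,8}→1  {6,7,8}→3
  4 left: {3,5,6,8}→1  {4,5,6,8}→2  {4,6,7,8}→4  {5,6,7,8}→4
  5 left: {1,4,6,7,8}→4  {2,3,5,6,8}→1  {3,4,5,6,8}→3  {3,5,6,7,8}→5  {4,5,6,7,8}→10
  6 left: {0,2,3,5,6,8}→1  {1,4,5,6,7,8}→14  {2,3,4,5,6,8}→4  {2,3,5,6,7,8}→6  {3,4,5,6,7,8}→18
  7 left: {0,2,3,4,5,6,8}→5  {0,2,3,5,6,7,8}→7  {1,3,4,5,6,7,8}→32  {2,3,4,5,6,7,8}→28
  placing 0:z first → 60 extensions
  placing 1:c first → 40 extensions
total linear extensions = 100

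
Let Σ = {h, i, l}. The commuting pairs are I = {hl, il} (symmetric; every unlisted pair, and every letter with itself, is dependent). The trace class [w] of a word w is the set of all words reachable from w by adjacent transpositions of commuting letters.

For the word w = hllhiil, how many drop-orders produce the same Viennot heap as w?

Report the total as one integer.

35

0(h) covers ∅
1(l) covers ∅
2(l) covers 1:l
3(h) covers 0:h
4(i) covers 3:h
5(i) covers 4:i
6(l) covers 2:l
floor of heap: 0:h, 1:l
completions by unplaced set U, small U first (add the entries for U minus each lowest piece of U):
  |U|=1: {5}:1  {6}:1
  |U|=2: {2,6}:1  {4,5}:1  {5,6}:2
  |U|=3: {1,2,6}:1  {2,5,6}:3  {3,4,5}:1  {4,5,6}:3
  |U|=4: {0,3,4,5}:1  {1,2,5,6}:4  {2,4,5,6}:6  {3,4,5,6}:4
  |U|=5: {0,3,4,5,6}:5  {1,2,4,5,6}:10  {2,3,4,5,6}:10
  start at 0(h): 20
  start at 1(l): 15
sum over floor = 35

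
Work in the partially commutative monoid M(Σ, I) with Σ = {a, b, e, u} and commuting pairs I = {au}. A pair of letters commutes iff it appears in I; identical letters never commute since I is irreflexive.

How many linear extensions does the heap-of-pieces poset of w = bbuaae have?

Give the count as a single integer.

3

0(b) covers ∅
1(b) covers 0:b
2(u) covers 1:b
3(a) covers 1:b
4(a) covers 3:a
5(e) covers 2:u, 4:a
floor of heap: 0:b
completions by unplaced set U, small U first (add the entries for U minus each lowest piece of U):
  |U|=1: {5}:1
  |U|=2: {2,5}:1  {4,5}:1
  |U|=3: {2,4,5}:2  {3,4,5}:1
  |U|=4: {2,3,4,5}:3
  start at 0(b): 3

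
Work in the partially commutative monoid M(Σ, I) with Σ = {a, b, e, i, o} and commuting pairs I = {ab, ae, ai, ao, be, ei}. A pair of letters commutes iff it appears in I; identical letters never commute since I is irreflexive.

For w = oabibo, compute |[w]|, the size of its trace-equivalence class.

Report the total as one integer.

0(o) covers ∅
1(a) covers ∅
2(b) covers 0:o
3(i) covers 2:b
4(b) covers 3:i
5(o) covers 4:b
floor of heap: 0:o, 1:a
completions by unplaced set U, small U first (add the entries for U minus each lowest piece of U):
  |U|=1: {1}:1  {5}:1
  |U|=2: {1,5}:2  {4,5}:1
  |U|=3: {1,4,5}:3  {3,4,5}:1
  |U|=4: {1,3,4,5}:4  {2,3,4,5}:1
  start at 0(o): 5
  start at 1(a): 1
sum over floor = 6

6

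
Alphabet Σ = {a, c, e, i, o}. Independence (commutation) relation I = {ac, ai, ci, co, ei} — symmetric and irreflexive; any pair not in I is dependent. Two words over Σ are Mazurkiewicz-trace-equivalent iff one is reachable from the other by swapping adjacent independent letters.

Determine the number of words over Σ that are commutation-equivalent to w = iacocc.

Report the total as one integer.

drop 0:i onto floor
drop 1:a onto floor
drop 2:c onto floor
drop 3:o onto {0:i, 1:a}
drop 4:c onto {2:c}
drop 5:c onto {4:c}
ground layer = {0:i, 1:a, 2:c}
drop-orders for the pieces not yet dropped (sum over which currently-grounded one goes next):
  1 to go: {3} 1  {5} 1
  2 to go: {0,3} 1  {1,3} 1  {3,5} 2  {4,5} 1
  3 to go: {0,1,3} 2  {0,3,5} 3  {1,3,5} 3  {2,4,5} 1  {3,4,5} 3
  4 to go: {0,1,3,5} 8  {0,3,4,5} 6  {1,3,4,5} 6  {2,3,4,5} 4
  if 0:i drops first: 10 orders
  if 1:a drops first: 10 orders
  if 2:c drops first: 20 orders
heap linearizations: 40

40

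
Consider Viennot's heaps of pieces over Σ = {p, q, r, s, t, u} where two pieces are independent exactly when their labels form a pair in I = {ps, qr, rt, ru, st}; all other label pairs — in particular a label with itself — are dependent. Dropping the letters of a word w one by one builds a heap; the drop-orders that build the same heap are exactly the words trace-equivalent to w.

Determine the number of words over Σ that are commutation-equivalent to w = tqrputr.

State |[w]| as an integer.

9

#0=t has no predecessor
#1=q depends on [0:t]
#2=r has no predecessor
#3=p depends on [1:q, 2:r]
#4=u depends on [3:p]
#5=t depends on [4:u]
#6=r depends on [3:p]
sources: [0:t, 2:r]
N(rest) = Σ N(rest − s) over sources s of rest; N(one piece) = 1:
  size 1 → [5]=1  [6]=1
  size 2 → [4,5]=1  [5,6]=2
  size 3 → [4,5,6]=3
  size 4 → [3,4,5,6]=3
  size 5 → [1,3,4,5,6]=3  [2,3,4,5,6]=3
  first=0(t) contributes 6
  first=2(r) contributes 3
|[w]| = 9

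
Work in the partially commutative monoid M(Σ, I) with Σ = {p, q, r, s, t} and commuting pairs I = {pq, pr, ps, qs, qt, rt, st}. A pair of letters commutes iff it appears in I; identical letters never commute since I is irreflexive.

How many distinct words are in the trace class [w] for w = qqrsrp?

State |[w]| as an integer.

piece 0:q — minimal
piece 1:q rests on {0:q}
piece 2:r rests on {1:q}
piece 3:s rests on {2:r}
piece 4:r rests on {3:s}
piece 5:p — minimal
minimal pieces: {0:q, 5:p}
ways to finish when only these pieces remain (= sum over removing one remaining piece with nothing left below it):
  1 left: {4}→1  {5}→1
  2 left: {3,4}→1  {4,5}→2
  3 left: {2,3,4}→1  {3,4,5}→3
  4 left: {1,2,3,4}→1  {2,3,4,5}→4
  placing 0:q first → 5 extensions
  placing 5:p first → 1 extensions
total linear extensions = 6

6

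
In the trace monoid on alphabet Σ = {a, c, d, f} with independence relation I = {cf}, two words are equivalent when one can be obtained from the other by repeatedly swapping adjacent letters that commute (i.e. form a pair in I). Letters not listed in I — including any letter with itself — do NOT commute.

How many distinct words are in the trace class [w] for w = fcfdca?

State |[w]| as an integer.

3

piece 0:f — minimal
piece 1:c — minimal
piece 2:f rests on {0:f}
piece 3:d rests on {1:c, 2:f}
piece 4:c rests on {3:d}
piece 5:a rests on {4:c}
minimal pieces: {0:f, 1:c}
ways to finish when only these pieces remain (= sum over removing one remaining piece with nothing left below it):
  1 left: {5}→1
  2 left: {4,5}→1
  3 left: {3,4,5}→1
  4 left: {1,3,4,5}→1  {2,3,4,5}→1
  placing 0:f first → 2 extensions
  placing 1:c first → 1 extensions
total linear extensions = 3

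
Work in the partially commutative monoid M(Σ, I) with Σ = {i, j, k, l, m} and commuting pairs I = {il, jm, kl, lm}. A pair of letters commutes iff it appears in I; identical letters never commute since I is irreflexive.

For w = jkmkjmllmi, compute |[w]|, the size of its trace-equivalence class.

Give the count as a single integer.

19

0(j) covers ∅
1(k) covers 0:j
2(m) covers 1:k
3(k) covers 2:m
4(j) covers 3:k
5(m) covers 3:k
6(l) covers 4:j
7(l) covers 6:l
8(m) covers 5:m
9(i) covers 4:j, 8:m
floor of heap: 0:j
completions by unplaced set U, small U first (add the entries for U minus each lowest piece of U):
  |U|=1: {7}:1  {9}:1
  |U|=2: {6,7}:1  {7,9}:2  {8,9}:1
  |U|=3: {5,8,9}:1  {6,7,9}:3  {7,8,9}:3
  |U|=4: {4,6,7,9}:3  {5,7,8,9}:4  {6,7,8,9}:6
  |U|=5: {4,6,7,8,9}:9  {5,6,7,8,9}:10
  |U|=6: {4,5,6,7,8,9}:19
  |U|=7: {3,4,5,6,7,8,9}:19
  |U|=8: {2,3,4,5,6,7,8,9}:19
  start at 0(j): 19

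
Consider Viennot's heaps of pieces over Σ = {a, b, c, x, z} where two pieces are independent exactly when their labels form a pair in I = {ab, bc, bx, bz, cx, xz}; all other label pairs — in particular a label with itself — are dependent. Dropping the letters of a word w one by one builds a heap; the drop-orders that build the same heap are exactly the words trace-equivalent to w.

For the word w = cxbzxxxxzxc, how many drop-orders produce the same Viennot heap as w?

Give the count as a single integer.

#0=c has no predecessor
#1=x has no predecessor
#2=b has no predecessor
#3=z depends on [0:c]
#4=x depends on [1:x]
#5=x depends on [4:x]
#6=x depends on [5:x]
#7=x depends on [6:x]
#8=z depends on [3:z]
#9=x depends on [7:x]
#10=c depends on [8:z]
sources: [0:c, 1:x, 2:b]
N(rest) = Σ N(rest − s) over sources s of rest; N(one piece) = 1:
  size 1 → [2]=1  [9]=1  [10]=1
  size 2 → [2,9]=2  [2,10]=2  [7,9]=1  [8,10]=1  [9,10]=2
  size 3 → [2,7,9]=3  [2,8,10]=3  [2,9,10]=6  [3,8,10]=1  [6,7,9]=1  [7,9,10]=3  [8,9,10]=3
  size 4 → [0,3,8,10]=1  [2,3,8,10]=4  [2,6,7,9]=4  [2,7,9,10]=12  [2,8,9,10]=12  [3,8,9,10]=4  [5,6,7,9]=1  [6,7,9,10]=4  [7,8,9,10]=6
  size 5 → [0,2,3,8,10]=5  [0,3,8,9,10]=5  [2,3,8,9,10]=20  [2,5,6,7,9]=5  [2,6,7,9,10]=20  [2,7,8,9,10]=30  [3,7,8,9,10]=10  [4,5,6,7,9]=1  [5,6,7,9,10]=5  [6,7,8,9,10]=10
  size 6 → [0,2,3,8,9,10]=30  [0,3,7,8,9,10]=15  [1,4,5,6,7,9]=1  [2,3,7,8,9,10]=60  [2,4,5,6,7,9]=6  [2,5,6,7,9,10]=30  [2,6,7,8,9,10]=60  [3,6,7,8,9,10]=20  [4,5,6,7,9,10]=6  [5,6,7,8,9,10]=15
  size 7 → [0,2,3,7,8,9,10]=105  [0,3,6,7,8,9,10]=35  [1,2,4,5,6,7,9]=7  [1,4,5,6,7,9,10]=7  [2,3,6,7,8,9,10]=140  [2,4,5,6,7,9,10]=42  [2,5,6,7,8,9,10]=105  [3,5,6,7,8,9,10]=35  [4,5,6,7,8,9,10]=21
  size 8 → [0,2,3,6,7,8,9,10]=280  [0,3,5,6,7,8,9,10]=70  [1,2,4,5,6,7,9,10]=56  [1,4,5,6,7,8,9,10]=28  [2,3,5,6,7,8,9,10]=280  [2,4,5,6,7,8,9,10]=168  [3,4,5,6,7,8,9,10]=56
  size 9 → [0,2,3,5,6,7,8,9,10]=630  [0,3,4,5,6,7,8,9,10]=126  [1,2,4,5,6,7,8,9,10]=252  [1,3,4,5,6,7,8,9,10]=84  [2,3,4,5,6,7,8,9,10]=504
  first=0(c) contributes 840
  first=1(x) contributes 1260
  first=2(b) contributes 210
|[w]| = 2310

2310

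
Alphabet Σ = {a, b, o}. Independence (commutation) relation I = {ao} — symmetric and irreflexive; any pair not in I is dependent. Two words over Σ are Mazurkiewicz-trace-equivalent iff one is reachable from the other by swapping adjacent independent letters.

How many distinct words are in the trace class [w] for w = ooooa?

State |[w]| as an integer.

5

0(o) covers ∅
1(o) covers 0:o
2(o) covers 1:o
3(o) covers 2:o
4(a) covers ∅
floor of heap: 0:o, 4:a
completions by unplaced set U, small U first (add the entries for U minus each lowest piece of U):
  |U|=1: {3}:1  {4}:1
  |U|=2: {2,3}:1  {3,4}:2
  |U|=3: {1,2,3}:1  {2,3,4}:3
  start at 0(o): 4
  start at 4(a): 1
sum over floor = 5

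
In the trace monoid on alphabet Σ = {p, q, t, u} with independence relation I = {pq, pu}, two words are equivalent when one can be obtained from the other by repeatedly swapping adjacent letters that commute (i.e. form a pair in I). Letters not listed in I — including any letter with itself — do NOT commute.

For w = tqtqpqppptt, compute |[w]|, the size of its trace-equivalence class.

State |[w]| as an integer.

15

0(t) covers ∅
1(q) covers 0:t
2(t) covers 1:q
3(q) covers 2:t
4(p) covers 2:t
5(q) covers 3:q
6(p) covers 4:p
7(p) covers 6:p
8(p) covers 7:p
9(t) covers 5:q, 8:p
10(t) covers 9:t
floor of heap: 0:t
completions by unplaced set U, small U first (add the entries for U minus each lowest piece of U):
  |U|=1: {10}:1
  |U|=2: {9,10}:1
  |U|=3: {5,9,10}:1  {8,9,10}:1
  |U|=4: {3,5,9,10}:1  {5,8,9,10}:2  {7,8,9,10}:1
  |U|=5: {3,5,8,9,10}:3  {5,7,8,9,10}:3  {6,7,8,9,10}:1
  |U|=6: {3,5,7,8,9,10}:6  {4,6,7,8,9,10}:1  {5,6,7,8,9,10}:4
  |U|=7: {3,5,6,7,8,9,10}:10  {4,5,6,7,8,9,10}:5
  |U|=8: {3,4,5,6,7,8,9,10}:15
  |U|=9: {2,3,4,5,6,7,8,9,10}:15
  start at 0(t): 15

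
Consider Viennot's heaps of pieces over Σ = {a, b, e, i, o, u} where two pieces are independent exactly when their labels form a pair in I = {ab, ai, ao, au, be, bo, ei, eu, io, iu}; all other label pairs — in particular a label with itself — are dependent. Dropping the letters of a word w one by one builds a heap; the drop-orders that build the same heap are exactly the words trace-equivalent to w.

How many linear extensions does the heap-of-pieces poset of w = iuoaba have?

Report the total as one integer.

75

drop 0:i onto floor
drop 1:u onto floor
drop 2:o onto {1:u}
drop 3:a onto floor
drop 4:b onto {0:i, 1:u}
drop 5:a onto {3:a}
ground layer = {0:i, 1:u, 3:a}
drop-orders for the pieces not yet dropped (sum over which currently-grounded one goes next):
  1 to go: {2} 1  {4} 1  {5} 1
  2 to go: {0,4} 1  {2,4} 2  {2,5} 2  {3,5} 1  {4,5} 2
  3 to go: {0,2,4} 3  {0,4,5} 3  {1,2,4} 2  {2,3,5} 3  {2,4,5} 6  {3,4,5} 3
  4 to go: {0,1,2,4} 5  {0,2,4,5} 12  {0,3,4,5} 6  {1,2,4,5} 8  {2,3,4,5} 12
  if 0:i drops first: 20 orders
  if 1:u drops first: 30 orders
  if 3:a drops first: 25 orders
heap linearizations: 75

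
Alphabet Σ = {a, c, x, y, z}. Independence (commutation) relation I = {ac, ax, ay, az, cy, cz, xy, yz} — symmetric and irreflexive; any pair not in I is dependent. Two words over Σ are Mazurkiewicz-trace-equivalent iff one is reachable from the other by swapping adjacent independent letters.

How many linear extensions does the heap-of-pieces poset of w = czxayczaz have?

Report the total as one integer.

piece 0:c — minimal
piece 1:z — minimal
piece 2:x rests on {0:c, 1:z}
piece 3:a — minimal
piece 4:y — minimal
piece 5:c rests on {2:x}
piece 6:z rests on {2:x}
piece 7:a rests on {3:a}
piece 8:z rests on {6:z}
minimal pieces: {0:c, 1:z, 3:a, 4:y}
ways to finish when only these pieces remain (= sum over removing one remaining piece with nothing left below it):
  1 left: {4}→1  {5}→1  {7}→1  {8}→1
  2 left: {3,7}→1  {4,5}→2  {4,7}→2  {4,8}→2  {5,7}→2  {5,8}→2  {6,8}→1  {7,8}→2
  3 left: {3,4,7}→3  {3,5,7}→3  {3,7,8}→3  {4,5,7}→6  {4,5,8}→6  {4,6,8}→3  {4,7,8}→6  {5,6,8}→3  {5,7,8}→6  {6,7,8}→3
  4 left: {2,5,6,8}→3  {3,4,5,7}→12  {3,4,7,8}→12  {3,5,7,8}→12  {3,6,7,8}→6  {4,5,6,8}→12  {4,5,7,8}→24  {4,6,7,8}→12  {5,6,7,8}→12
  5 left: {0,2,5,6,8}→3  {1,2,5,6,8}→3  {2,4,5,6,8}→15  {2,5,6,7,8}→15  {3,4,5,7,8}→60  {3,4,6,7,8}→30  {3,5,6,7,8}→30  {4,5,6,7,8}→60
  6 left: {0,1,2,5,6,8}→6  {0,2,4,5,6,8}→18  {0,2,5,6,7,8}→18  {1,2,4,5,6,8}→18  {1,2,5,6,7,8}→18  {2,3,5,6,7,8}→45  {2,4,5,6,7,8}→90  {3,4,5,6,7,8}→180
  7 left: {0,1,2,4,5,6,8}→42  {0,1,2,5,6,7,8}→42  {0,2,3,5,6,7,8}→63  {0,2,4,5,6,7,8}→126  {1,2,3,5,6,7,8}→63  {1,2,4,5,6,7,8}→126  {2,3,4,5,6,7,8}→315
  placing 0:c first → 504 extensions
  placing 1:z first → 504 extensions
  placing 3:a first → 336 extensions
  placing 4:y first → 168 extensions
total linear extensions = 1512

1512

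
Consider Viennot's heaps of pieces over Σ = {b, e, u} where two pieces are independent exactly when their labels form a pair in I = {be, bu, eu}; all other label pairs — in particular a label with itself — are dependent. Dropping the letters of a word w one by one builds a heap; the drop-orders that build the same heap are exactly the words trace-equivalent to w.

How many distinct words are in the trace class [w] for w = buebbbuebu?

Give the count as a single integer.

2520

#0=b has no predecessor
#1=u has no predecessor
#2=e has no predecessor
#3=b depends on [0:b]
#4=b depends on [3:b]
#5=b depends on [4:b]
#6=u depends on [1:u]
#7=e depends on [2:e]
#8=b depends on [5:b]
#9=u depends on [6:u]
sources: [0:b, 1:u, 2:e]
N(rest) = Σ N(rest − s) over sources s of rest; N(one piece) = 1:
  size 1 → [7]=1  [8]=1  [9]=1
  size 2 → [2,7]=1  [5,8]=1  [6,9]=1  [7,8]=2  [7,9]=2  [8,9]=2
  size 3 → [1,6,9]=1  [2,7,8]=3  [2,7,9]=3  [4,5,8]=1  [5,7,8]=3  [5,8,9]=3  [6,7,9]=3  [6,8,9]=3  [7,8,9]=6
  size 4 → [1,6,7,9]=4  [1,6,8,9]=4  [2,5,7,8]=6  [2,6,7,9]=6  [2,7,8,9]=12  [3,4,5,8]=1  [4,5,7,8]=4  [4,5,8,9]=4  [5,6,8,9]=6  [5,7,8,9]=12  [6,7,8,9]=12
  size 5 → [0,3,4,5,8]=1  [1,2,6,7,9]=10  [1,5,6,8,9]=10  [1,6,7,8,9]=20  [2,4,5,7,8]=10  [2,5,7,8,9]=30  [2,6,7,8,9]=30  [3,4,5,7,8]=5  [3,4,5,8,9]=5  [4,5,6,8,9]=10  [4,5,7,8,9]=20  [5,6,7,8,9]=30
  size 6 → [0,3,4,5,7,8]=6  [0,3,4,5,8,9]=6  [1,2,6,7,8,9]=60  [1,4,5,6,8,9]=20  [1,5,6,7,8,9]=60  [2,3,4,5,7,8]=15  [2,4,5,7,8,9]=60  [2,5,6,7,8,9]=90  [3,4,5,6,8,9]=15  [3,4,5,7,8,9]=30  [4,5,6,7,8,9]=60
  size 7 → [0,2,3,4,5,7,8]=21  [0,3,4,5,6,8,9]=21  [0,3,4,5,7,8,9]=42  [1,2,5,6,7,8,9]=210  [1,3,4,5,6,8,9]=35  [1,4,5,6,7,8,9]=140  [2,3,4,5,7,8,9]=105  [2,4,5,6,7,8,9]=210  [3,4,5,6,7,8,9]=105
  size 8 → [0,1,3,4,5,6,8,9]=56  [0,2,3,4,5,7,8,9]=168  [0,3,4,5,6,7,8,9]=168  [1,2,4,5,6,7,8,9]=560  [1,3,4,5,6,7,8,9]=280  [2,3,4,5,6,7,8,9]=420
  first=0(b) contributes 1260
  first=1(u) contributes 756
  first=2(e) contributes 504
|[w]| = 2520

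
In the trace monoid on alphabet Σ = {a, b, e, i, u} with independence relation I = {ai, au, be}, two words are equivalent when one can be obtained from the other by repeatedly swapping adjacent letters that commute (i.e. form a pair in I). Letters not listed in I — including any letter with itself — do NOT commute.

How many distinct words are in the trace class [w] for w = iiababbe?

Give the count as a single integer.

0(i) covers ∅
1(i) covers 0:i
2(a) covers ∅
3(b) covers 1:i, 2:a
4(a) covers 3:b
5(b) covers 4:a
6(b) covers 5:b
7(e) covers 4:a
floor of heap: 0:i, 2:a
completions by unplaced set U, small U first (add the entries for U minus each lowest piece of U):
  |U|=1: {6}:1  {7}:1
  |U|=2: {5,6}:1  {6,7}:2
  |U|=3: {5,6,7}:3
  |U|=4: {4,5,6,7}:3
  |U|=5: {3,4,5,6,7}:3
  |U|=6: {1,3,4,5,6,7}:3  {2,3,4,5,6,7}:3
  start at 0(i): 6
  start at 2(a): 3
sum over floor = 9

9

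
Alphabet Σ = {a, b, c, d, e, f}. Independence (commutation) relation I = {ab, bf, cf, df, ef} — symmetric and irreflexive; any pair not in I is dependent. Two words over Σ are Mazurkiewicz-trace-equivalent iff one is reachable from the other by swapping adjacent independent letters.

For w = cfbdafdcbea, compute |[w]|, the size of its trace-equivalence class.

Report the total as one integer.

piece 0:c — minimal
piece 1:f — minimal
piece 2:b rests on {0:c}
piece 3:d rests on {2:b}
piece 4:a rests on {1:f, 3:d}
piece 5:f rests on {4:a}
piece 6:d rests on {4:a}
piece 7:c rests on {6:d}
piece 8:b rests on {7:c}
piece 9:e rests on {8:b}
piece 10:a rests on {5:f, 9:e}
minimal pieces: {0:c, 1:f}
ways to finish when only these pieces remain (= sum over removing one remaining piece with nothing left below it):
  1 left: {10}→1
  2 left: {5,10}→1  {9,10}→1
  3 left: {5,9,10}→2  {8,9,10}→1
  4 left: {5,8,9,10}→3  {7,8,9,10}→1
  5 left: {5,7,8,9,10}→4  {6,7,8,9,10}→1
  6 left: {5,6,7,8,9,10}→5
  7 left: {4,5,6,7,8,9,10}→5
  8 left: {1,4,5,6,7,8,9,10}→5  {3,4,5,6,7,8,9,10}→5
  9 left: {1,3,4,5,6,7,8,9,10}→10  {2,3,4,5,6,7,8,9,10}→5
  placing 0:c first → 15 extensions
  placing 1:f first → 5 extensions
total linear extensions = 20

20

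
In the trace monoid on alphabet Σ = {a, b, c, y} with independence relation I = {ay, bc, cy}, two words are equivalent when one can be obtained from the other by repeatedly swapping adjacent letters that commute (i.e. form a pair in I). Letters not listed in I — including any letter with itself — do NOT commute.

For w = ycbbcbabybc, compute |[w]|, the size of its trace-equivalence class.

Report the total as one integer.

60

0(y) covers ∅
1(c) covers ∅
2(b) covers 0:y
3(b) covers 2:b
4(c) covers 1:c
5(b) covers 3:b
6(a) covers 4:c, 5:b
7(b) covers 6:a
8(y) covers 7:b
9(b) covers 8:y
10(c) covers 6:a
floor of heap: 0:y, 1:c
completions by unplaced set U, small U first (add the entries for U minus each lowest piece of U):
  |U|=1: {9}:1  {10}:1
  |U|=2: {8,9}:1  {9,10}:2
  |U|=3: {7,8,9}:1  {8,9,10}:3
  |U|=4: {7,8,9,10}:4
  |U|=5: {6,7,8,9,10}:4
  |U|=6: {4,6,7,8,9,10}:4  {5,6,7,8,9,10}:4
  |U|=7: {1,4,6,7,8,9,10}:4  {3,5,6,7,8,9,10}:4  {4,5,6,7,8,9,10}:8
  |U|=8: {1,4,5,6,7,8,9,10}:12  {2,3,5,6,7,8,9,10}:4  {3,4,5,6,7,8,9,10}:12
  |U|=9: {0,2,3,5,6,7,8,9,10}:4  {1,3,4,5,6,7,8,9,10}:24  {2,3,4,5,6,7,8,9,10}:16
  start at 0(y): 40
  start at 1(c): 20
sum over floor = 60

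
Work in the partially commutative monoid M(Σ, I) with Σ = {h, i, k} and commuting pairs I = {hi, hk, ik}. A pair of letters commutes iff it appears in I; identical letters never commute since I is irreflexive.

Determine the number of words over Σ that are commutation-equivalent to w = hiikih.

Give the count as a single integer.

#0=h has no predecessor
#1=i has no predecessor
#2=i depends on [1:i]
#3=k has no predecessor
#4=i depends on [2:i]
#5=h depends on [0:h]
sources: [0:h, 1:i, 3:k]
N(rest) = Σ N(rest − s) over sources s of rest; N(one piece) = 1:
  size 1 → [3]=1  [4]=1  [5]=1
  size 2 → [0,5]=1  [2,4]=1  [3,4]=2  [3,5]=2  [4,5]=2
  size 3 → [0,3,5]=3  [0,4,5]=3  [1,2,4]=1  [2,3,4]=3  [2,4,5]=3  [3,4,5]=6
  size 4 → [0,2,4,5]=6  [0,3,4,5]=12  [1,2,3,4]=4  [1,2,4,5]=4  [2,3,4,5]=12
  first=0(h) contributes 20
  first=1(i) contributes 30
  first=3(k) contributes 10
|[w]| = 60

60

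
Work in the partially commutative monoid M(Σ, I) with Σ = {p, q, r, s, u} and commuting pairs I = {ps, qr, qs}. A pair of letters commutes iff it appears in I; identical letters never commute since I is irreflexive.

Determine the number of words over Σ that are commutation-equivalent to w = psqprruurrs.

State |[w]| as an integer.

4

piece 0:p — minimal
piece 1:s — minimal
piece 2:q rests on {0:p}
piece 3:p rests on {2:q}
piece 4:r rests on {1:s, 3:p}
piece 5:r rests on {4:r}
piece 6:u rests on {5:r}
piece 7:u rests on {6:u}
piece 8:r rests on {7:u}
piece 9:r rests on {8:r}
piece 10:s rests on {9:r}
minimal pieces: {0:p, 1:s}
ways to finish when only these pieces remain (= sum over removing one remaining piece with nothing left below it):
  1 left: {10}→1
  2 left: {9,10}→1
  3 left: {8,9,10}→1
  4 left: {7,8,9,10}→1
  5 left: {6,7,8,9,10}→1
  6 left: {5,6,7,8,9,10}→1
  7 left: {4,5,6,7,8,9,10}→1
  8 left: {1,4,5,6,7,8,9,10}→1  {3,4,5,6,7,8,9,10}→1
  9 left: {1,3,4,5,6,7,8,9,10}→2  {2,3,4,5,6,7,8,9,10}→1
  placing 0:p first → 3 extensions
  placing 1:s first → 1 extensions
total linear extensions = 4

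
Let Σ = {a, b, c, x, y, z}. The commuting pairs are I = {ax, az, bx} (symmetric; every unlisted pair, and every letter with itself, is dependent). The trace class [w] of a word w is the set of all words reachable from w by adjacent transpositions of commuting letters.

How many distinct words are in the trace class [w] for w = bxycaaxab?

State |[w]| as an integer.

#0=b has no predecessor
#1=x has no predecessor
#2=y depends on [0:b, 1:x]
#3=c depends on [2:y]
#4=a depends on [3:c]
#5=a depends on [4:a]
#6=x depends on [3:c]
#7=a depends on [5:a]
#8=b depends on [7:a]
sources: [0:b, 1:x]
N(rest) = Σ N(rest − s) over sources s of rest; N(one piece) = 1:
  size 1 → [6]=1  [8]=1
  size 2 → [6,8]=2  [7,8]=1
  size 3 → [5,7,8]=1  [6,7,8]=3
  size 4 → [4,5,7,8]=1  [5,6,7,8]=4
  size 5 → [4,5,6,7,8]=5
  size 6 → [3,4,5,6,7,8]=5
  size 7 → [2,3,4,5,6,7,8]=5
  first=0(b) contributes 5
  first=1(x) contributes 5
|[w]| = 10

10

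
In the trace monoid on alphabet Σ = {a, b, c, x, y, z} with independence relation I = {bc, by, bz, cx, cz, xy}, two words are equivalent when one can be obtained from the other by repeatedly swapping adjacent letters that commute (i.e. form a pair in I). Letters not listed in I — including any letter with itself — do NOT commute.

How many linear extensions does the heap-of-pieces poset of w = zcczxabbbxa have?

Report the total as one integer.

10

0(z) covers ∅
1(c) covers ∅
2(c) covers 1:c
3(z) covers 0:z
4(x) covers 3:z
5(a) covers 2:c, 4:x
6(b) covers 5:a
7(b) covers 6:b
8(b) covers 7:b
9(x) covers 8:b
10(a) covers 9:x
floor of heap: 0:z, 1:c
completions by unplaced set U, small U first (add the entries for U minus each lowest piece of U):
  |U|=1: {10}:1
  |U|=2: {9,10}:1
  |U|=3: {8,9,10}:1
  |U|=4: {7,8,9,10}:1
  |U|=5: {6,7,8,9,10}:1
  |U|=6: {5,6,7,8,9,10}:1
  |U|=7: {2,5,6,7,8,9,10}:1  {4,5,6,7,8,9,10}:1
  |U|=8: {1,2,5,6,7,8,9,10}:1  {2,4,5,6,7,8,9,10}:2  {3,4,5,6,7,8,9,10}:1
  |U|=9: {0,3,4,5,6,7,8,9,10}:1  {1,2,4,5,6,7,8,9,10}:3  {2,3,4,5,6,7,8,9,10}:3
  start at 0(z): 6
  start at 1(c): 4
sum over floor = 10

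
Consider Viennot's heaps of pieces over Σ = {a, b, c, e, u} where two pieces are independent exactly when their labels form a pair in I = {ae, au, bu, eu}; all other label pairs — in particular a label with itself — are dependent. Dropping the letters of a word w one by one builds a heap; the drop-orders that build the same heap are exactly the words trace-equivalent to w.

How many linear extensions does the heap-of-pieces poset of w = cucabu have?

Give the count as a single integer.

3

#0=c has no predecessor
#1=u depends on [0:c]
#2=c depends on [1:u]
#3=a depends on [2:c]
#4=b depends on [3:a]
#5=u depends on [2:c]
sources: [0:c]
N(rest) = Σ N(rest − s) over sources s of rest; N(one piece) = 1:
  size 1 → [4]=1  [5]=1
  size 2 → [3,4]=1  [4,5]=2
  size 3 → [3,4,5]=3
  size 4 → [2,3,4,5]=3
  first=0(c) contributes 3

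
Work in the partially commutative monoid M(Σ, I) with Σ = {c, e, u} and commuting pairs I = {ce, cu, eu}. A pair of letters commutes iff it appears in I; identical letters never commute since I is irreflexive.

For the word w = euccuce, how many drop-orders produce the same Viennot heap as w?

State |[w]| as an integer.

0(e) covers ∅
1(u) covers ∅
2(c) covers ∅
3(c) covers 2:c
4(u) covers 1:u
5(c) covers 3:c
6(e) covers 0:e
floor of heap: 0:e, 1:u, 2:c
completions by unplaced set U, small U first (add the entries for U minus each lowest piece of U):
  |U|=1: {4}:1  {5}:1  {6}:1
  |U|=2: {0,6}:1  {1,4}:1  {3,5}:1  {4,5}:2  {4,6}:2  {5,6}:2
  |U|=3: {0,4,6}:3  {0,5,6}:3  {1,4,5}:3  {1,4,6}:3  {2,3,5}:1  {3,4,5}:3  {3,5,6}:3  {4,5,6}:6
  |U|=4: {0,1,4,6}:6  {0,3,5,6}:6  {0,4,5,6}:12  {1,3,4,5}:6  {1,4,5,6}:12  {2,3,4,5}:4  {2,3,5,6}:4  {3,4,5,6}:12
  |U|=5: {0,1,4,5,6}:30  {0,2,3,5,6}:10  {0,3,4,5,6}:30  {1,2,3,4,5}:10  {1,3,4,5,6}:30  {2,3,4,5,6}:20
  start at 0(e): 60
  start at 1(u): 60
  start at 2(c): 90
sum over floor = 210

210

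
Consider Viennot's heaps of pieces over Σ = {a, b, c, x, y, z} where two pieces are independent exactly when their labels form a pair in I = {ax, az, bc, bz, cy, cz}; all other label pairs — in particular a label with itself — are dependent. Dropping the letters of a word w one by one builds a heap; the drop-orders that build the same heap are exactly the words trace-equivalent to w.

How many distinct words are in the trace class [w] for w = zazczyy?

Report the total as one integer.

drop 0:z onto floor
drop 1:a onto floor
drop 2:z onto {0:z}
drop 3:c onto {1:a}
drop 4:z onto {2:z}
drop 5:y onto {1:a, 4:z}
drop 6:y onto {5:y}
ground layer = {0:z, 1:a}
drop-orders for the pieces not yet dropped (sum over which currently-grounded one goes next):
  1 to go: {3} 1  {6} 1
  2 to go: {3,6} 2  {5,6} 1
  3 to go: {3,5,6} 3  {4,5,6} 1
  4 to go: {1,3,5,6} 3  {2,4,5,6} 1  {3,4,5,6} 4
  5 to go: {0,2,4,5,6} 1  {1,3,4,5,6} 7  {2,3,4,5,6} 5
  if 0:z drops first: 12 orders
  if 1:a drops first: 6 orders
heap linearizations: 18

18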